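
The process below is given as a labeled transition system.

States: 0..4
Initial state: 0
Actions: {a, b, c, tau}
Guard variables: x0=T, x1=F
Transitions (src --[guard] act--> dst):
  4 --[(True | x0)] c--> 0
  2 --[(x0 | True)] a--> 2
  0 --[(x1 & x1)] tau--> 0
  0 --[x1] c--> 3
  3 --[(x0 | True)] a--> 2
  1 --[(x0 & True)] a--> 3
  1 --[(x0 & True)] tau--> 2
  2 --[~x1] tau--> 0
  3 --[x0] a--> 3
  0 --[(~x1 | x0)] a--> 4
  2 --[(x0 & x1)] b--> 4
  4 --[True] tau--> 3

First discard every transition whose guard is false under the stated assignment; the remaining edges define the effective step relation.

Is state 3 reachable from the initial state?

Answer: REACHABLE

Working:
9 transition(s) survive guard evaluation.
Layer 0: {0}
Layer 1: {4}  now seen {0,4}
Layer 2: {3}  now seen {0,3,4}
Layer 3: {2}  now seen {0,2,3,4}
Reachable = {0,2,3,4}
Path to 3: a·tau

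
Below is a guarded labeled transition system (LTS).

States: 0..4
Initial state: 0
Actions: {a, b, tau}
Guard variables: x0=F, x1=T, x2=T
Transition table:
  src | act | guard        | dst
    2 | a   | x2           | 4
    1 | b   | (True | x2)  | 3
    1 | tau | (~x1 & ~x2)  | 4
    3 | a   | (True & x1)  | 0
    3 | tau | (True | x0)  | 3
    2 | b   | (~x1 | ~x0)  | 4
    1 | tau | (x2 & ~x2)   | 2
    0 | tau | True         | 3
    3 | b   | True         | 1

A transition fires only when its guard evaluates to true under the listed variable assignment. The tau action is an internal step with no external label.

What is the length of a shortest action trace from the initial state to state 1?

Layered search for 1:
  L0 = {0}
  L1 = {3}
  L2 = {1}
depth(1)=2, e.g. tau·b

Answer: 2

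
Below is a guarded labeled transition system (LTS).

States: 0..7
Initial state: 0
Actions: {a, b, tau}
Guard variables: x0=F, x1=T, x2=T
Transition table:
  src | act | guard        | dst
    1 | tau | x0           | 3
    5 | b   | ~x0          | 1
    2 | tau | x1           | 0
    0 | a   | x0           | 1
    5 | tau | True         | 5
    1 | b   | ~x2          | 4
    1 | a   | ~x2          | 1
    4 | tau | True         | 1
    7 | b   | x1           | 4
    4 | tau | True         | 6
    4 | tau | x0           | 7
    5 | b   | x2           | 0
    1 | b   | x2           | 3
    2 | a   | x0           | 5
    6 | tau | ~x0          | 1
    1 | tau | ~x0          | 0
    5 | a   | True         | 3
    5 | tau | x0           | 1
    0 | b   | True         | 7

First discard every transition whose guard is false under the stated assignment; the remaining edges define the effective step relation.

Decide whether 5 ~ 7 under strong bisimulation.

Bisimulation quotient by refinement:
  P[0] = {{0,1,2,3,4,5,6,7}}
  P[1] = {{0,7},{1},{2,4,6},{3},{5}}
  P[2] = {{0},{1},{2},{3},{4},{5},{6},{7}}
8 equivalence class(es) (converged in 3)
5∈{5}, 7∈{7}

Answer: NOT BISIMILAR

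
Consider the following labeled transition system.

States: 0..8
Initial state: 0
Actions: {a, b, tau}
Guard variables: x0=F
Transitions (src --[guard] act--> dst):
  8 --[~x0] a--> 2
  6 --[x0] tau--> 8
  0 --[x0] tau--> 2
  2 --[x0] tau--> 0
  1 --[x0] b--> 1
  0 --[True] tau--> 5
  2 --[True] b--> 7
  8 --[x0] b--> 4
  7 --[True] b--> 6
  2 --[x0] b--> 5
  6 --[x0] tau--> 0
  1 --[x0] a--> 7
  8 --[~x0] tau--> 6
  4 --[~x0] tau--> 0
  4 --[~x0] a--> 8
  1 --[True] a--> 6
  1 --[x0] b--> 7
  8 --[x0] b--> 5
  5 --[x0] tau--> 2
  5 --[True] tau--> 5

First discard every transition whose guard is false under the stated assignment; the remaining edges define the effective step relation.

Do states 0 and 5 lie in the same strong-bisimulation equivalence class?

Answer: BISIMILAR

Working:
Refine partition for ~:
  π0 = {{0,1,2,3,4,5,6,7,8}}
  π1 = {{0,5},{1},{2,7},{3,6},{4,8}}
  π2 = {{0,5},{1},{2},{3,6},{4},{7},{8}}
stable after 3 split(s): 7 block(s)
class of 0: {0,5}; class of 5: {0,5}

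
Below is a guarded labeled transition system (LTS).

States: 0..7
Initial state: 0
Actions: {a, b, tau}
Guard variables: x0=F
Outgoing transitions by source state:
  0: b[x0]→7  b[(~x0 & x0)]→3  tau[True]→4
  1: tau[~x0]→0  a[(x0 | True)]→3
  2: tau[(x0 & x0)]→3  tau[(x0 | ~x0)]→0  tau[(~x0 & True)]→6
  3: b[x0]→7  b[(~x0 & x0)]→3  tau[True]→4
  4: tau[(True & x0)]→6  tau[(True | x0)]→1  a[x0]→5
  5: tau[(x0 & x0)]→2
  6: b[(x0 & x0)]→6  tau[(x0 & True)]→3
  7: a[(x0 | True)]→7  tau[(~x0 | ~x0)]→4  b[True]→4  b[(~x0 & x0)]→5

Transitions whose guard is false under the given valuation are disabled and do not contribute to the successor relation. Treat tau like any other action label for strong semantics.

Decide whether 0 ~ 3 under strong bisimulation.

Bisimulation quotient by refinement:
  round 0: {{0,1,2,3,4,5,6,7}}
  round 1: {{0,2,3,4},{1},{5,6},{7}}
  round 2: {{0,3},{1},{2},{4},{5,6},{7}}
Fixed point at round 3; 6 class(es).
0∈{0,3}, 3∈{0,3}

Answer: BISIMILAR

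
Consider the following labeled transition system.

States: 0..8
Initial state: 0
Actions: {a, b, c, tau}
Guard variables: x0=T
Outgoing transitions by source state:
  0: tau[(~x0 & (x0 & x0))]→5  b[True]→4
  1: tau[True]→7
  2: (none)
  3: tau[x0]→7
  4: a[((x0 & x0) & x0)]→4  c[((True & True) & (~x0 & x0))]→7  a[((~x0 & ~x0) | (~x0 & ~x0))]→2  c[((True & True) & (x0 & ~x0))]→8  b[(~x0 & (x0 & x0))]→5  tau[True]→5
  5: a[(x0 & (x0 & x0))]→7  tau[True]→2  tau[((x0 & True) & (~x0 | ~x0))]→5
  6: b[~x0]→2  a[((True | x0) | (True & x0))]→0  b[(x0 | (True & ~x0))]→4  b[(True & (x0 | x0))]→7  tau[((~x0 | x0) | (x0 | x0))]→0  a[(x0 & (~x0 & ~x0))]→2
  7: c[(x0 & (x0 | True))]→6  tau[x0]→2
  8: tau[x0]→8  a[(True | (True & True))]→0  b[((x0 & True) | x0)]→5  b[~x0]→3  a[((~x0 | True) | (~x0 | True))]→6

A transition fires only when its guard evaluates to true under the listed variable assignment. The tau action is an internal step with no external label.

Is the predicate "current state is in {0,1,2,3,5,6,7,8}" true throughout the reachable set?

Inv-set: {0,1,2,3,5,6,7,8}
Reachable = {0,2,4,5,6,7}
  0: safe
  2: safe
  4: ✗ unsafe
  5: safe
  6: safe
  7: safe
reach 4 via b — violates

Answer: INVARIANT VIOLATED at state 4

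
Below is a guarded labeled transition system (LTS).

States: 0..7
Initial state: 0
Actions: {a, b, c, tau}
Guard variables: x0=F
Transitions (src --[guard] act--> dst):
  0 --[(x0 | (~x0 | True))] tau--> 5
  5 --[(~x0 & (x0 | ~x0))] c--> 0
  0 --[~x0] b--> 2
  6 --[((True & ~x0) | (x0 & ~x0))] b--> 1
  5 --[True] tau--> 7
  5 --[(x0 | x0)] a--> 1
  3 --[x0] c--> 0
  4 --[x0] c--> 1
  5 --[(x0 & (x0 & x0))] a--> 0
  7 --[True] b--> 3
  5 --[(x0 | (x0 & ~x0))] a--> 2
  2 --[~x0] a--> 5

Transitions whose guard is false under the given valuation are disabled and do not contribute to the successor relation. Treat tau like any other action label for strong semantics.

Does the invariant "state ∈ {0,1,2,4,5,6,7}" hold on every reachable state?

Answer: INVARIANT VIOLATED at state 3

Working:
Allowed set {0,1,2,4,5,6,7}
Reach set: {0,2,3,5,7}
  0: ✓
  2: ✓
  3: ✗ unsafe
  5: ✓
  7: ✓
reach 3 via tau·tau·b — violates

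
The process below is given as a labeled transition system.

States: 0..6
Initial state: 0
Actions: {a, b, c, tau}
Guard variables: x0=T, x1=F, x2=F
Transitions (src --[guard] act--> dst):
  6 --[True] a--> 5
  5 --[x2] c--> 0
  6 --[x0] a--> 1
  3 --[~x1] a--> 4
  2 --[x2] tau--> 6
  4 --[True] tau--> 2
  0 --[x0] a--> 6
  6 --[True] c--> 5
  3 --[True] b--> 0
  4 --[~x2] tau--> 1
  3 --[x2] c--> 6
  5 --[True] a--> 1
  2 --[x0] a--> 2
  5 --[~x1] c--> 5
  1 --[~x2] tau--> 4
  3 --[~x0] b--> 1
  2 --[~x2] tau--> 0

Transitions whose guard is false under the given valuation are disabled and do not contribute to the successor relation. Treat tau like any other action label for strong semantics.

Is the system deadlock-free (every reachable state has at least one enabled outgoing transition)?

Reachable = {0,1,2,4,5,6}
  0: a→6  [deg 1]
  1: tau→4  [deg 1]
  2: a→2  tau→0  [deg 2]
  4: tau→1  tau→2  [deg 2]
  5: a→1  c→5  [deg 2]
  6: a→1  a→5  c→5  [deg 3]

Answer: DEADLOCK-FREE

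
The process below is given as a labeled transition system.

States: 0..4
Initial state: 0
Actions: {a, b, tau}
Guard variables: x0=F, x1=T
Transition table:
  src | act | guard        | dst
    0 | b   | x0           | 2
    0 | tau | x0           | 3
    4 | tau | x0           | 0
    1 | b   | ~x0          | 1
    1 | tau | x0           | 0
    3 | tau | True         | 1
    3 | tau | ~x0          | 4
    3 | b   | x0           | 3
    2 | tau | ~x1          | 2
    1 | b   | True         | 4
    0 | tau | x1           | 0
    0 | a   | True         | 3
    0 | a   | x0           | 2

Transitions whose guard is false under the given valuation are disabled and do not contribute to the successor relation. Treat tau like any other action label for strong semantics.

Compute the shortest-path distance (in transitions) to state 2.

Breadth-first toward 2:
  L0 = {0}
  L1 = {3}
  L2 = {1,4}
2 never appears.

Answer: UNREACHABLE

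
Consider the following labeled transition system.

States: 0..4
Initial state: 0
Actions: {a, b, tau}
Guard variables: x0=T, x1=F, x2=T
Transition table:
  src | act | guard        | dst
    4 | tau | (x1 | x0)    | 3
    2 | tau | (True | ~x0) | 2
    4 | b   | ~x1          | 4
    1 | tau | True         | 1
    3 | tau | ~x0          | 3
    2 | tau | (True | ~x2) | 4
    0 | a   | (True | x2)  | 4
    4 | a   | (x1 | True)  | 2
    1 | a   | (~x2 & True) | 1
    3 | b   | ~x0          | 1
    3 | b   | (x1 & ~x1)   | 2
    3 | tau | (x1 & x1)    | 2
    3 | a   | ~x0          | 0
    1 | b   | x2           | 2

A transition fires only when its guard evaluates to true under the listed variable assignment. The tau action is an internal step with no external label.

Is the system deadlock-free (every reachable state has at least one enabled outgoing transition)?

Answer: DEADLOCK at state 3

Trace:
R = {0,2,3,4}
  0: a→4  [1 out]
  2: tau→2  tau→4  [2 out]
  3: ∅  [no exit]
  4: a→2  b→4  tau→3  [3 out]
trace reaching 3: a·tau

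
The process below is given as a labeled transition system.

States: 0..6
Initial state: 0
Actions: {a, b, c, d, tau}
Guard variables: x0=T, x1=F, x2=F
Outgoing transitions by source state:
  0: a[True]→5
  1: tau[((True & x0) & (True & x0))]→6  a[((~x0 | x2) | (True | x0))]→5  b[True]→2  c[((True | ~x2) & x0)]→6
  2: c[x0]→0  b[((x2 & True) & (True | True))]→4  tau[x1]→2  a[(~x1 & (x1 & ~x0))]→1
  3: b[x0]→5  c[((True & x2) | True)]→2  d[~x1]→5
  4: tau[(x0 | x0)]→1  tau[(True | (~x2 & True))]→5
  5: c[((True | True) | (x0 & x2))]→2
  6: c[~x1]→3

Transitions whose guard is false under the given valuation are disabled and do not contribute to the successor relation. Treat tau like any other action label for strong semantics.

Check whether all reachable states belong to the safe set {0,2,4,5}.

Answer: INVARIANT HOLDS

Working:
Inv-set: {0,2,4,5}
R = {0,2,5}
  0: safe
  2: safe
  5: safe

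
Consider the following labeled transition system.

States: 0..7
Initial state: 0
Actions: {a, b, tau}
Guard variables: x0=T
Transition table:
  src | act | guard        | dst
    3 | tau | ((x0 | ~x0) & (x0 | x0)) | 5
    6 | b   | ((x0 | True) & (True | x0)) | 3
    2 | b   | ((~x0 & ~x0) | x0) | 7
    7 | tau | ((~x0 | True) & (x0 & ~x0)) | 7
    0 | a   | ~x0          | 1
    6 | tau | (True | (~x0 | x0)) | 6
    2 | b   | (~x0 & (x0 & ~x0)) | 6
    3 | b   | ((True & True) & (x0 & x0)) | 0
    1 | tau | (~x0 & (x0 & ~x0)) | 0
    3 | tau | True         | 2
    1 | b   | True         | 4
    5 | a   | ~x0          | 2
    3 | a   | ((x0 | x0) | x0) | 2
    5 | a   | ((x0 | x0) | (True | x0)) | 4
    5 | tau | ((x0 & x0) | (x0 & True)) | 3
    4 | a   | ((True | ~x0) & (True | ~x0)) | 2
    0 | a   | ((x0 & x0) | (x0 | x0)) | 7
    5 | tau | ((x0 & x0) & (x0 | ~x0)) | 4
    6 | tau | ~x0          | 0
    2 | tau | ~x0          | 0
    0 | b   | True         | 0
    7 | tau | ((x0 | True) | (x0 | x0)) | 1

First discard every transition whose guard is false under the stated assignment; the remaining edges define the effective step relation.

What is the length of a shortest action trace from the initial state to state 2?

Breadth-first toward 2:
  depth 0: {0}
  depth 1: {7}
  depth 2: {1}
  depth 3: {4}
  depth 4: {2}
2 enters at depth 4; path a·tau·b·a

Answer: 4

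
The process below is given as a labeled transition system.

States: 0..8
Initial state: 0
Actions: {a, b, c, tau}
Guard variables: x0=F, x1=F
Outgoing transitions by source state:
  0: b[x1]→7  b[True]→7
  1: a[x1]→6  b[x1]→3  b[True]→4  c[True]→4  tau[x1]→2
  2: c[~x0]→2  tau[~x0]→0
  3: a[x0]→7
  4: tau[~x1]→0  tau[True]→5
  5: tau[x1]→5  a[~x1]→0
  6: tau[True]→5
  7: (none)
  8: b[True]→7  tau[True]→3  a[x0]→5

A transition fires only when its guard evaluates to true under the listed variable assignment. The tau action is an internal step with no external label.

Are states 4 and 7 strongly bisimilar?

Answer: NOT BISIMILAR

Working:
Bisimulation quotient by refinement:
  π0 = {{0,1,2,3,4,5,6,7,8}}
  π1 = {{0},{1},{2},{3,7},{4,6},{5},{8}}
  π2 = {{0},{1},{2},{3,7},{4},{5},{6},{8}}
Fixed point at round 3; 8 class(es).
class of 4: {4}; class of 7: {3,7}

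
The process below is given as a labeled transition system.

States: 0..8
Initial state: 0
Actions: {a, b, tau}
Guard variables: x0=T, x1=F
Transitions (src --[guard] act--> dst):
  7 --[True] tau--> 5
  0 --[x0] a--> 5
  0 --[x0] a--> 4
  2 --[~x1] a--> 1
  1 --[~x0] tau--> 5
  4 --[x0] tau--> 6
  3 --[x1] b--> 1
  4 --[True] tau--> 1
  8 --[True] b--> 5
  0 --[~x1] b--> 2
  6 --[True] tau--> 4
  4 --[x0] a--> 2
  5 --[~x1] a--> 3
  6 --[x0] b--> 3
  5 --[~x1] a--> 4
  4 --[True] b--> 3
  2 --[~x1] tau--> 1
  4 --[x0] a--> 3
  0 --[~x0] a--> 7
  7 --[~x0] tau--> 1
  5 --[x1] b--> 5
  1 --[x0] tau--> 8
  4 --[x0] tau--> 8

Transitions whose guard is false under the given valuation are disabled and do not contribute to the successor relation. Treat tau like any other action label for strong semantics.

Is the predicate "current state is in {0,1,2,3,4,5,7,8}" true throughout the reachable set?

Answer: INVARIANT VIOLATED at state 6

Working:
Allowed set {0,1,2,3,4,5,7,8}
Reach set: {0,1,2,3,4,5,6,8}
  0: ✓
  1: ✓
  2: ✓
  3: ✓
  4: ✓
  5: ✓
  6: ✗ unsafe
  8: ✓
witness against invariant: a·tau → 6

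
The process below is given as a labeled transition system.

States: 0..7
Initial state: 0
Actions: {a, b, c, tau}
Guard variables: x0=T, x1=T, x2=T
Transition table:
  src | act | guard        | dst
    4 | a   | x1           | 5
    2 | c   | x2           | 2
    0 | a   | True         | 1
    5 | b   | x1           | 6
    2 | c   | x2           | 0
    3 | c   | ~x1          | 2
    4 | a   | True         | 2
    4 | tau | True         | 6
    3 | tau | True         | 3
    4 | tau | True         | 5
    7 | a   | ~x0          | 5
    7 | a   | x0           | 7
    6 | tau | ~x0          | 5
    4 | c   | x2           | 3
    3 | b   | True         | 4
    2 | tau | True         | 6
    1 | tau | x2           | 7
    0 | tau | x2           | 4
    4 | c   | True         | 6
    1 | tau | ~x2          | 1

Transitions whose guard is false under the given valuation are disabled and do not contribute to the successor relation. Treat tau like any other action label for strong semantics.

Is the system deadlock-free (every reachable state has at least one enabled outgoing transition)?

Answer: DEADLOCK at state 6

Trace:
Reachable = {0,1,2,3,4,5,6,7}
  0: a→1  tau→4  [2 out]
  1: tau→7  [1 out]
  2: c→0  c→2  tau→6  [3 out]
  3: b→4  tau→3  [2 out]
  4: a→2  a→5  c→3  c→6  tau→5  tau→6  [6 out]
  5: b→6  [1 out]
  6: ∅  [STUCK]
  7: a→7  [1 out]
Path to 6: tau·tau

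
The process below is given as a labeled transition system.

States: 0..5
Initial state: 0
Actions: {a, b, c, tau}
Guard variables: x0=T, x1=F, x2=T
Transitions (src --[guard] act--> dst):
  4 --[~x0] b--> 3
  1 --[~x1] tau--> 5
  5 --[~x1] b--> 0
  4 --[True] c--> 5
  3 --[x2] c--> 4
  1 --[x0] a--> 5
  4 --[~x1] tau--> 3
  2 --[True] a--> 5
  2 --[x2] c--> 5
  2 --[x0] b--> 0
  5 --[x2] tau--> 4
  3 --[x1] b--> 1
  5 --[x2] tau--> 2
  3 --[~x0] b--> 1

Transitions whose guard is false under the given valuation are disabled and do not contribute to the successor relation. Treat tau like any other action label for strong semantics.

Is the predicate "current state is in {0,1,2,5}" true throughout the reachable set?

Inv-set: {0,1,2,5}
Reachable = {0}
  0: safe

Answer: INVARIANT HOLDS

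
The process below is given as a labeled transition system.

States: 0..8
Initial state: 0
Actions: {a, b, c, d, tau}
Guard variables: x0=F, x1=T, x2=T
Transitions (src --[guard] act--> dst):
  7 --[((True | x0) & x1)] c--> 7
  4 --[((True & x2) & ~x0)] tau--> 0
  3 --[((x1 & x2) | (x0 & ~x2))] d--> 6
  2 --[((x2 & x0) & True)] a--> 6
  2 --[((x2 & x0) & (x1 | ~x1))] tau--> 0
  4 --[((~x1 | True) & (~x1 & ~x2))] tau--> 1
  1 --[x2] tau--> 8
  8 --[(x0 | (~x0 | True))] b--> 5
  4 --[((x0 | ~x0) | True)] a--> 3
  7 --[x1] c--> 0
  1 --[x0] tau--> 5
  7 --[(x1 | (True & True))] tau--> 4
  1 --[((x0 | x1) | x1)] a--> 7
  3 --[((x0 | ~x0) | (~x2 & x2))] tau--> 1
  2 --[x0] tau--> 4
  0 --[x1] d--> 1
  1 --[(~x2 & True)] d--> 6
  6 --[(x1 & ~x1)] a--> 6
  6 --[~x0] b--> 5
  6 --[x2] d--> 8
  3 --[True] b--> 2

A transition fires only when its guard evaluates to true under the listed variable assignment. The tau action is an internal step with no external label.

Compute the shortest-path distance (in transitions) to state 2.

Breadth-first toward 2:
  Layer 0: {0}
  Layer 1: {1}
  Layer 2: {7,8}
  Layer 3: {4,5}
  Layer 4: {3}
  Layer 5: {2,6}
depth(2)=5, e.g. d·a·tau·a·b

Answer: 5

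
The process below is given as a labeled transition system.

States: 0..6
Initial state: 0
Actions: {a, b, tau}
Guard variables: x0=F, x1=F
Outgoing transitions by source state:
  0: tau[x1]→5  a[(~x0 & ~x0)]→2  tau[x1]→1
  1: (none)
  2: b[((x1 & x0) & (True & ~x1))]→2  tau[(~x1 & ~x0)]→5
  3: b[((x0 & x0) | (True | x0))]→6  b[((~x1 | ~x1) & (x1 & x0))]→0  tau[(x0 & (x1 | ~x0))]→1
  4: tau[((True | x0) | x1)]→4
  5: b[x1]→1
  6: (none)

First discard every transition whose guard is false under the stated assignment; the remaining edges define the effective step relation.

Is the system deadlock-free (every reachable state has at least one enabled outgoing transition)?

Answer: DEADLOCK at state 5

Working:
Reachable = {0,2,5}
  0: a→2  [deg 1]
  2: tau→5  [deg 1]
  5: ∅  [no exit]
witness 5: a·tau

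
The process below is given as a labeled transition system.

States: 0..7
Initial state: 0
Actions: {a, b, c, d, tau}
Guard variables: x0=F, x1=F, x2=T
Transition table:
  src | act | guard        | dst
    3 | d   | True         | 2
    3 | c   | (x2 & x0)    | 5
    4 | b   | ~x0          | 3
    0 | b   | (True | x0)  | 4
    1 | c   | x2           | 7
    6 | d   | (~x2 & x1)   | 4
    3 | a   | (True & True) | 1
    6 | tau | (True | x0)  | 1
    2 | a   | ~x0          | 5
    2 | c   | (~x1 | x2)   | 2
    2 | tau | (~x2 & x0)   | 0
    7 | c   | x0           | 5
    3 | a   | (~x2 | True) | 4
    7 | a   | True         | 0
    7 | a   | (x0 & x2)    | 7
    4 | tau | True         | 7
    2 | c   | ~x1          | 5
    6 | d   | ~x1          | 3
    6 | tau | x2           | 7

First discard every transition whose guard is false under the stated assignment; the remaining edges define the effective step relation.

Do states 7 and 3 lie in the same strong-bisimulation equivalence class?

Answer: NOT BISIMILAR

Working:
Compute ~ classes (split until stable):
  π0 = {{0,1,2,3,4,5,6,7}}
  π1 = {{0},{1},{2},{3},{4},{5},{6},{7}}
8 equivalence class(es) (converged in 2)
[7]={7}  [3]={3}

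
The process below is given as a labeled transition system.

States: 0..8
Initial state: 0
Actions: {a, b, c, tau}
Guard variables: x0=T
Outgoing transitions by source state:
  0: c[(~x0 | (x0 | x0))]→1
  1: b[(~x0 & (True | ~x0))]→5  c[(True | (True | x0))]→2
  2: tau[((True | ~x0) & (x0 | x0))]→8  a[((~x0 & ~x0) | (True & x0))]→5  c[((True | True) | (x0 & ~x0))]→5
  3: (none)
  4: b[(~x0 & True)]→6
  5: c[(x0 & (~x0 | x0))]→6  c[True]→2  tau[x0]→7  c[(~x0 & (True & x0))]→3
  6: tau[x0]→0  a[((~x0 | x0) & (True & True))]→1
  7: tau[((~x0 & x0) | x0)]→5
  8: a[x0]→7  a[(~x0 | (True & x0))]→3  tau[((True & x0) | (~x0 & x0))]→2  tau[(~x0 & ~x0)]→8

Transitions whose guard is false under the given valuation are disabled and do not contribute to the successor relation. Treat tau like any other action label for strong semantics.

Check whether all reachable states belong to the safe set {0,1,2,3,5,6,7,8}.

Allowed set {0,1,2,3,5,6,7,8}
R = {0,1,2,3,5,6,7,8}
  0: ok
  1: ok
  2: ok
  3: ok
  5: ok
  6: ok
  7: ok
  8: ok

Answer: INVARIANT HOLDS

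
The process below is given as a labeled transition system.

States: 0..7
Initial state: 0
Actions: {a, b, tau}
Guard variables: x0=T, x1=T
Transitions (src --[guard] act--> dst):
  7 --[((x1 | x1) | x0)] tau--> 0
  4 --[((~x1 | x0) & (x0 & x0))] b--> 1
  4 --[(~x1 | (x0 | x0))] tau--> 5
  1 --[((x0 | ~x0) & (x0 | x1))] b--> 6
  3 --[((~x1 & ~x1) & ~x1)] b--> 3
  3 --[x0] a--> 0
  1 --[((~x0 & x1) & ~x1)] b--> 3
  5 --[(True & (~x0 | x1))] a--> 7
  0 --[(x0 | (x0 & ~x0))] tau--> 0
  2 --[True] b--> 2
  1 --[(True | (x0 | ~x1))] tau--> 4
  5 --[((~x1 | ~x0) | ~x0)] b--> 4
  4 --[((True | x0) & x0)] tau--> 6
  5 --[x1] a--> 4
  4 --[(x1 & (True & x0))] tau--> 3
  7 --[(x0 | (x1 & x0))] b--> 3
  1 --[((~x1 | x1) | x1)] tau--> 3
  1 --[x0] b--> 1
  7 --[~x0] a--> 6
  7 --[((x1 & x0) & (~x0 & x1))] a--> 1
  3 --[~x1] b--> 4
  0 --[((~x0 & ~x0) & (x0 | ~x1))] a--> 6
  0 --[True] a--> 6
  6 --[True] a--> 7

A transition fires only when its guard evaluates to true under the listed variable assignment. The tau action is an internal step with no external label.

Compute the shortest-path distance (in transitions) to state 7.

Answer: 2

Analysis:
Layered search for 7:
  Layer 0: {0}
  Layer 1: {6}
  Layer 2: {7}
depth(7)=2, e.g. a·a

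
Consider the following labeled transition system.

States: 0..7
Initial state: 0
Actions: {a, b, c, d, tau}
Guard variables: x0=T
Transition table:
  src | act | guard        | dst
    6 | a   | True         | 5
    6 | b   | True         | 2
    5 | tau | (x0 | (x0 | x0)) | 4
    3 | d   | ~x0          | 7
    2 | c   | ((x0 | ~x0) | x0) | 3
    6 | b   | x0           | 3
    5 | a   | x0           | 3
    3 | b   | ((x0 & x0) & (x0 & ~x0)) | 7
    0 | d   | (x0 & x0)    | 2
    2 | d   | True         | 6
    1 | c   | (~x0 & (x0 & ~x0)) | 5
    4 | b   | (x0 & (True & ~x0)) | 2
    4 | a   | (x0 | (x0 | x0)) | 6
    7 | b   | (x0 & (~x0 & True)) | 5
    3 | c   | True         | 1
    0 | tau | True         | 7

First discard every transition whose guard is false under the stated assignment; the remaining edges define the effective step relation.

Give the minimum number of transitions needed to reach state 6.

Answer: 2

Trace:
Layered search for 6:
  depth 0: {0}
  depth 1: {2,7}
  depth 2: {3,6}
first hit 6 at d=2 via d·d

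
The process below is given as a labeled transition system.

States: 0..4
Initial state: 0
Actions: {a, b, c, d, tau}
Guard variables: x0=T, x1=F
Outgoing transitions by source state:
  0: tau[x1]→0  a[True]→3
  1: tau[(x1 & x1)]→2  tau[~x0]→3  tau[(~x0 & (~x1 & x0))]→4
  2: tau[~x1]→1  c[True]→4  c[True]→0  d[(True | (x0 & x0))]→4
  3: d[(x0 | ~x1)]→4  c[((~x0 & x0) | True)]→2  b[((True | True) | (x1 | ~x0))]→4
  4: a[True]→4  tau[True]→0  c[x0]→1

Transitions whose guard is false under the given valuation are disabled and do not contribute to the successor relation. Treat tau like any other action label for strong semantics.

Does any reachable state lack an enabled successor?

Reachable = {0,1,2,3,4}
  0: a→3  [deg 1]
  1: ∅  [deadlock]
  2: c→0  c→4  d→4  tau→1  [deg 4]
  3: b→4  c→2  d→4  [deg 3]
  4: a→4  c→1  tau→0  [deg 3]
witness 1: a·d·c

Answer: DEADLOCK at state 1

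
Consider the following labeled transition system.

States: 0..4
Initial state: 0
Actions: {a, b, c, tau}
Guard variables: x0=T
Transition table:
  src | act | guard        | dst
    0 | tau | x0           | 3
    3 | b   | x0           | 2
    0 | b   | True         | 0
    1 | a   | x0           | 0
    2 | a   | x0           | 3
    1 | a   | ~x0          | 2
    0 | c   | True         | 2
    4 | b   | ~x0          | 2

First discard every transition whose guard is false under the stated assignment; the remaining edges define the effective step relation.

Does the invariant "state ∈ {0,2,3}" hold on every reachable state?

Answer: INVARIANT HOLDS

Trace:
Allowed set {0,2,3}
Reachable = {0,2,3}
  0: ok
  2: ok
  3: ok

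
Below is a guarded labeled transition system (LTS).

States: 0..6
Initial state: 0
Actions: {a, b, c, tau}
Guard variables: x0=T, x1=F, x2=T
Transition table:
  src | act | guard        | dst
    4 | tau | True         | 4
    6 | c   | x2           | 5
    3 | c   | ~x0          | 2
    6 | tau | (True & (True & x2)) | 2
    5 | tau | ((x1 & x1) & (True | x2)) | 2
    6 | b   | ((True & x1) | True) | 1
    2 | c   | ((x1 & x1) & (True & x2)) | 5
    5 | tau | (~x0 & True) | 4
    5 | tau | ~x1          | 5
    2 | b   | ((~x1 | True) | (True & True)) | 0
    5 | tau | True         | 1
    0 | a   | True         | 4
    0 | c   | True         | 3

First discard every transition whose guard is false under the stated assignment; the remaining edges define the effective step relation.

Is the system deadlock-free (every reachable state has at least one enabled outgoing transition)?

Reachable = {0,3,4}
  0: a→4  c→3  [2 exit(s)]
  3: ∅  [STUCK]
  4: tau→4  [1 exit(s)]
witness 3: c

Answer: DEADLOCK at state 3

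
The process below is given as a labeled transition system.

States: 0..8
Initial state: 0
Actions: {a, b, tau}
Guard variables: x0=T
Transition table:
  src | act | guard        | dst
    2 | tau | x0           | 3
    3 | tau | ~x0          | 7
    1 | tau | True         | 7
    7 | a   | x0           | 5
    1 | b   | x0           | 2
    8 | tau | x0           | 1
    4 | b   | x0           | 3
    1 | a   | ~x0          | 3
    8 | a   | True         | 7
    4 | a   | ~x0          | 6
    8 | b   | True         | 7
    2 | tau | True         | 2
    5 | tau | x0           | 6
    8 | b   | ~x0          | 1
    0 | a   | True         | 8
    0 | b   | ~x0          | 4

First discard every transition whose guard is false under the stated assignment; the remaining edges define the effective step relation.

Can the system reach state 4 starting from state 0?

Answer: UNREACHABLE

Working:
11 transition(s) survive guard evaluation.
depth 0: {0}
depth 1: {8}  total {0,8}
depth 2: {1,7}  total {0,1,7,8}
depth 3: {2,5}  total {0,1,2,5,7,8}
depth 4: {3,6}  total {0,1,2,3,5,6,7,8}
Reachable = {0,1,2,3,5,6,7,8}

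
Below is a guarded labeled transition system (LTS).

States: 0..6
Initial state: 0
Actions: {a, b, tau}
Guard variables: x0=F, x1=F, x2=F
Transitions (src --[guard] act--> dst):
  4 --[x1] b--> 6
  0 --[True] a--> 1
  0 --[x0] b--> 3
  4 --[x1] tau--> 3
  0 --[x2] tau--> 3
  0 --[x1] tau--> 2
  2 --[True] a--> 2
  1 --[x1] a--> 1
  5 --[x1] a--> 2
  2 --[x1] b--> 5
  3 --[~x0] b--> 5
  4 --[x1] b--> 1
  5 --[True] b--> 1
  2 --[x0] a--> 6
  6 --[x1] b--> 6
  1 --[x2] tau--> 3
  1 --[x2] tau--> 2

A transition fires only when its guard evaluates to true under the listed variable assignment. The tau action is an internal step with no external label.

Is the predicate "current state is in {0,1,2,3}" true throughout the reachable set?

Answer: INVARIANT HOLDS

Analysis:
Inv-set: {0,1,2,3}
Reachable = {0,1}
  0: safe
  1: safe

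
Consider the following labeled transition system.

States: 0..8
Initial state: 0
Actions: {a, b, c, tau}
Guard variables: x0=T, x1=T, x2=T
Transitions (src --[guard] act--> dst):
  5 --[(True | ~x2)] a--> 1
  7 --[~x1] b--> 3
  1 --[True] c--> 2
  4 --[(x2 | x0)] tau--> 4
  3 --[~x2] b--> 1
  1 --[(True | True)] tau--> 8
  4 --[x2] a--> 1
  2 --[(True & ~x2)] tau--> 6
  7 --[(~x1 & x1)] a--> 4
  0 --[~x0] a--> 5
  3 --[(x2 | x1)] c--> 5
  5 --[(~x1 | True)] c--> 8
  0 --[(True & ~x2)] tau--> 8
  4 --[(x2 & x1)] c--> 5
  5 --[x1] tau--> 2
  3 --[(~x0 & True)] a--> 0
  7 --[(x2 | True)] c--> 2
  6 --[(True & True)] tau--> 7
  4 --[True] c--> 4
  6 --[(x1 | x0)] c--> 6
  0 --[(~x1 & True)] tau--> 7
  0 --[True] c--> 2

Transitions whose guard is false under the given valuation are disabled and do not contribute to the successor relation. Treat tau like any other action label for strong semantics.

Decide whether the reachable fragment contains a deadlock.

Answer: DEADLOCK at state 2

Analysis:
R = {0,2}
  0: c→2  [1 out]
  2: ∅  [STUCK]
Path to 2: c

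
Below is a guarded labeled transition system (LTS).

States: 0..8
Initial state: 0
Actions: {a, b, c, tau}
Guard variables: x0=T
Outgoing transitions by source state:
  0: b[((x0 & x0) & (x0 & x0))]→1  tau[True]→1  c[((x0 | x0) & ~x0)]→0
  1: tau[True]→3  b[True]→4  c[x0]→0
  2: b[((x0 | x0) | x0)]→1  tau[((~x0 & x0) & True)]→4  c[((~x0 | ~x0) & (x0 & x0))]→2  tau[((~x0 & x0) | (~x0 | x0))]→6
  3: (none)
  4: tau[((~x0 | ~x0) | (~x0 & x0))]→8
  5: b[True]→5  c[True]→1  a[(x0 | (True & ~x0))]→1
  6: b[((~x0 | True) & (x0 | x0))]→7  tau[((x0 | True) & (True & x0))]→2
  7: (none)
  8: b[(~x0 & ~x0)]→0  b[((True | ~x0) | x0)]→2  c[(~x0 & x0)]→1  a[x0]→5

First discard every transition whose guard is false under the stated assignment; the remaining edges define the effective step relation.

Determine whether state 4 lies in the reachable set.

Answer: REACHABLE

Analysis:
14 transition(s) survive guard evaluation.
L0 = {0}
L1 = {1}  cumulative {0,1}
L2 = {3,4}  cumulative {0,1,3,4}
Reachable = {0,1,3,4}
trace reaching 4: b·b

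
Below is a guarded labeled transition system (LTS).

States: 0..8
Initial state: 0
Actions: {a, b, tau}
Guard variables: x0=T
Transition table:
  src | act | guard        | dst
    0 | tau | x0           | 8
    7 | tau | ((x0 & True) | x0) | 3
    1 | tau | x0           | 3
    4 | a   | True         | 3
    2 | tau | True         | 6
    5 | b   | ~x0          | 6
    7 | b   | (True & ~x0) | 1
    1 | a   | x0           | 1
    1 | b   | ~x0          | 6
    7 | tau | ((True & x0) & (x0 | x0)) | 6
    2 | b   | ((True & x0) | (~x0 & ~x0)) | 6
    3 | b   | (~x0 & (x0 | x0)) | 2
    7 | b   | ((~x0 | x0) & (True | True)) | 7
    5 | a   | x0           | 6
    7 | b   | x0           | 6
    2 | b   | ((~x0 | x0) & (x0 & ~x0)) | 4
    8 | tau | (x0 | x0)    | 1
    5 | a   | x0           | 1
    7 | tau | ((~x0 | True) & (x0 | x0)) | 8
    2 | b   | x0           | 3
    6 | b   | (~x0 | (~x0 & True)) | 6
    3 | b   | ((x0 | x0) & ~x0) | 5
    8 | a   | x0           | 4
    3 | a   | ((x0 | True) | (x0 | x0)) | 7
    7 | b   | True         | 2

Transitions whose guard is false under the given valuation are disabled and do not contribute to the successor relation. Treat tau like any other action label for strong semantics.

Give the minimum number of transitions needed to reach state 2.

Answer: 5

Trace:
BFS to 2:
  depth 0: {0}
  depth 1: {8}
  depth 2: {1,4}
  depth 3: {3}
  depth 4: {7}
  depth 5: {2,6}
2 enters at depth 5; path tau·a·a·a·b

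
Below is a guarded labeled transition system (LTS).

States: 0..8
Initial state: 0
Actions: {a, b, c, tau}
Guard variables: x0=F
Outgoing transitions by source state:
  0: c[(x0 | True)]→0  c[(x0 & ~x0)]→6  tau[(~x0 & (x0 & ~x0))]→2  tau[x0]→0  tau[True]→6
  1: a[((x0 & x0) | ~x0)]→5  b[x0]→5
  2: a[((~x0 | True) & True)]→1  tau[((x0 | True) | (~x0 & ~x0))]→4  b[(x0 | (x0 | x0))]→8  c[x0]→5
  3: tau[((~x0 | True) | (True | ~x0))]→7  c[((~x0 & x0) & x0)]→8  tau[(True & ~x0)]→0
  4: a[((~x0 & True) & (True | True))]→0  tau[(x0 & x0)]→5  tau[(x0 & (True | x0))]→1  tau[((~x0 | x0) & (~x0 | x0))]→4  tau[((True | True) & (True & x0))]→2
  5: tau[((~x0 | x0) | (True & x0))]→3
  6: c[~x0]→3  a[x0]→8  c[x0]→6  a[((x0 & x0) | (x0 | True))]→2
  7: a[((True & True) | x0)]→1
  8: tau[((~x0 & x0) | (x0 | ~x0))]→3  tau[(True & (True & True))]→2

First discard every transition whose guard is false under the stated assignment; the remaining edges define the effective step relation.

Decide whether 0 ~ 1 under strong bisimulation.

Answer: NOT BISIMILAR

Trace:
Bisimulation quotient by refinement:
  round 0: {{0,1,2,3,4,5,6,7,8}}
  round 1: {{0},{1,7},{2,4},{3,5,8},{6}}
  round 2: {{0},{1},{2},{3},{4},{5},{6},{7},{8}}
9 equivalence class(es) (converged in 3)
0∈{0}, 1∈{1}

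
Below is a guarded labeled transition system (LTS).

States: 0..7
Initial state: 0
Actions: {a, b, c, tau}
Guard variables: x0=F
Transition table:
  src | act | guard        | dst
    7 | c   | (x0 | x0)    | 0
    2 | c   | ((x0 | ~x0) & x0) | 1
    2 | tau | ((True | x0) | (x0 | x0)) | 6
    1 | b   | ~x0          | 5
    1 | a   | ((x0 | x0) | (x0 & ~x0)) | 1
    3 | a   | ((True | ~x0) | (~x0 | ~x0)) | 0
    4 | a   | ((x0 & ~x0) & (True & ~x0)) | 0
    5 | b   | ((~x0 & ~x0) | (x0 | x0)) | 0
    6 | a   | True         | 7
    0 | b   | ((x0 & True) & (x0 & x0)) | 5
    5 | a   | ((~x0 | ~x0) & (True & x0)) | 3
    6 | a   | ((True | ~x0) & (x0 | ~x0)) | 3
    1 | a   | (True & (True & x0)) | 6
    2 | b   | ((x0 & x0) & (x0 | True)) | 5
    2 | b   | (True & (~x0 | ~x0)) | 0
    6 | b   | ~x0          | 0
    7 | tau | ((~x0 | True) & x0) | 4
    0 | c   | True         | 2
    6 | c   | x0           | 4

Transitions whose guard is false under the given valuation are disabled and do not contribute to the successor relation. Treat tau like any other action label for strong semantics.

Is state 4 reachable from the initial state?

Answer: UNREACHABLE

Working:
After dropping false guards: 9 live edges.
depth 0: {0}
depth 1: {2}  now seen {0,2}
depth 2: {6}  now seen {0,2,6}
depth 3: {3,7}  now seen {0,2,3,6,7}
R = {0,2,3,6,7}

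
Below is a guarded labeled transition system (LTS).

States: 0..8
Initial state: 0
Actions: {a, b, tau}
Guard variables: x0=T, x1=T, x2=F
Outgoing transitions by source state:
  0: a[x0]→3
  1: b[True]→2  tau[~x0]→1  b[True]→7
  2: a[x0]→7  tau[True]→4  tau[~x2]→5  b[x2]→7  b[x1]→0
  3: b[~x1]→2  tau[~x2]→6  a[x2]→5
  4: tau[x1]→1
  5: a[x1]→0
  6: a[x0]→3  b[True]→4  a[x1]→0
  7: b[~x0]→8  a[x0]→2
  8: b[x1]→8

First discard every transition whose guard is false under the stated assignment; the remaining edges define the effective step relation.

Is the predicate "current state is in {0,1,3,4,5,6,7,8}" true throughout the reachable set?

Inv-set: {0,1,3,4,5,6,7,8}
Reach set: {0,1,2,3,4,5,6,7}
  0: ✓
  1: ✓
  2: ✗ unsafe
  3: ✓
  4: ✓
  5: ✓
  6: ✓
  7: ✓
reach 2 via a·tau·b·tau·b — violates

Answer: INVARIANT VIOLATED at state 2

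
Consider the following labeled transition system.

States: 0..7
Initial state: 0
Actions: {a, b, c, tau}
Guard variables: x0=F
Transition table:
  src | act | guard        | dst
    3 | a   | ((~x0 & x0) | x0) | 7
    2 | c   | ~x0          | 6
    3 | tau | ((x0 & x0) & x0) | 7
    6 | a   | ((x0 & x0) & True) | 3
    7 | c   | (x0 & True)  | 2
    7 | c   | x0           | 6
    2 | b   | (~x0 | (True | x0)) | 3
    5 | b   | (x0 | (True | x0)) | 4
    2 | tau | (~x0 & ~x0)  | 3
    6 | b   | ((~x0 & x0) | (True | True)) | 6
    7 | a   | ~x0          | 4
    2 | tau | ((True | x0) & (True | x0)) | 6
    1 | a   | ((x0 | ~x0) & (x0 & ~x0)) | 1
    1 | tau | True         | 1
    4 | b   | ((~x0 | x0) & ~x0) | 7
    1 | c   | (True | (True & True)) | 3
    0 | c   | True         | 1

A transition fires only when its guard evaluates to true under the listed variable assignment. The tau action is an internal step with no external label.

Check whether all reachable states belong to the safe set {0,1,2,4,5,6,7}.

Answer: INVARIANT VIOLATED at state 3

Analysis:
Inv-set: {0,1,2,4,5,6,7}
R = {0,1,3}
  0: safe
  1: safe
  3: VIOLATES
reach 3 via c·c — violates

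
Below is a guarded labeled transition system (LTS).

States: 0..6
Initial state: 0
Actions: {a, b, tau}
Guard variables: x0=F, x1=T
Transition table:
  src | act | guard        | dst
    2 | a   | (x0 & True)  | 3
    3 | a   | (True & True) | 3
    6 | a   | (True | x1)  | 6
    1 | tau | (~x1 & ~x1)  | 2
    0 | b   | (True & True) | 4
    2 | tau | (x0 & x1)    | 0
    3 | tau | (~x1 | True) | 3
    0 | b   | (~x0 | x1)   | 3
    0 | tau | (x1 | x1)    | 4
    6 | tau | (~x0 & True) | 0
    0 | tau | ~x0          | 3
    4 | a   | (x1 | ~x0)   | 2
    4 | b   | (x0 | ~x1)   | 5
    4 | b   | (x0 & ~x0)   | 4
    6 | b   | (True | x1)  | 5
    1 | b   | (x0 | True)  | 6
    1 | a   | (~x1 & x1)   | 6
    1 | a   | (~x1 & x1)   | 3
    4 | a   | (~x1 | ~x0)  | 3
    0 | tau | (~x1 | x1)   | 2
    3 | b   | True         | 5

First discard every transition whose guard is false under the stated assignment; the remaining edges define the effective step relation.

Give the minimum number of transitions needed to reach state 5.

Breadth-first toward 5:
  depth 0: {0}
  depth 1: {2,3,4}
  depth 2: {5}
first hit 5 at d=2 via b·b

Answer: 2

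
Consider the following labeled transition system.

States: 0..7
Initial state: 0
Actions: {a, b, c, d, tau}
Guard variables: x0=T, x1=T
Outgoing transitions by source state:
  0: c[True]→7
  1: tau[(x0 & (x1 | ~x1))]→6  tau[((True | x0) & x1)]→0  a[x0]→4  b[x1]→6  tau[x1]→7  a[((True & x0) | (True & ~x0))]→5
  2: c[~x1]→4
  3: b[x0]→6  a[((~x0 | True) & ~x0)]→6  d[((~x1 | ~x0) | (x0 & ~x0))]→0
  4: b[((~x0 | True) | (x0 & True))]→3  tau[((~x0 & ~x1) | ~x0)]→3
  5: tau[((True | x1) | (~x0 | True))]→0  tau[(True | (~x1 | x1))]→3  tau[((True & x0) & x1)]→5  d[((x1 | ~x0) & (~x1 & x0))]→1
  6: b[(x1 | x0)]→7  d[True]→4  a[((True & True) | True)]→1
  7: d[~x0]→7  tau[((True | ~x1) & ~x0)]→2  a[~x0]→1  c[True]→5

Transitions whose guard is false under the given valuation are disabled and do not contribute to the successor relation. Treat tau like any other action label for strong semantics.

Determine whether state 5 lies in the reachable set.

Answer: REACHABLE

Working:
16 transition(s) survive guard evaluation.
L0 = {0}
L1 = {7}  now seen {0,7}
L2 = {5}  now seen {0,5,7}
L3 = {3}  now seen {0,3,5,7}
L4 = {6}  now seen {0,3,5,6,7}
L5 = {1,4}  now seen {0,1,3,4,5,6,7}
Reach set: {0,1,3,4,5,6,7}
witness 5: c·c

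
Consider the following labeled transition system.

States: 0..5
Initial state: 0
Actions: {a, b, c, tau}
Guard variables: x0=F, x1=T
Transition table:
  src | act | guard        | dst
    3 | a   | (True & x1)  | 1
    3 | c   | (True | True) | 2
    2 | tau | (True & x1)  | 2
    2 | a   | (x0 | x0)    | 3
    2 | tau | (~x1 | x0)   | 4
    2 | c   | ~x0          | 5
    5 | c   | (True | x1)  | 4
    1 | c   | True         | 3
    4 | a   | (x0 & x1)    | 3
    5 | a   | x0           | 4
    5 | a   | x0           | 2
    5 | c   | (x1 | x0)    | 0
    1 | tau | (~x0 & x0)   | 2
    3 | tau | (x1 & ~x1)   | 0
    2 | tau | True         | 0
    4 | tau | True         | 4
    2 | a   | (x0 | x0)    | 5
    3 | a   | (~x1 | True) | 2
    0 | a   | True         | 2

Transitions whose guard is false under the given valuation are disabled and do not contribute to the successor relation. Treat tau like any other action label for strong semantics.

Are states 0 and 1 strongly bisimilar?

Refine partition for ~:
  π0 = {{0,1,2,3,4,5}}
  π1 = {{0},{1,5},{2},{3},{4}}
  π2 = {{0},{1},{2},{3},{4},{5}}
Fixed point at round 3; 6 class(es).
0∈{0}, 1∈{1}

Answer: NOT BISIMILAR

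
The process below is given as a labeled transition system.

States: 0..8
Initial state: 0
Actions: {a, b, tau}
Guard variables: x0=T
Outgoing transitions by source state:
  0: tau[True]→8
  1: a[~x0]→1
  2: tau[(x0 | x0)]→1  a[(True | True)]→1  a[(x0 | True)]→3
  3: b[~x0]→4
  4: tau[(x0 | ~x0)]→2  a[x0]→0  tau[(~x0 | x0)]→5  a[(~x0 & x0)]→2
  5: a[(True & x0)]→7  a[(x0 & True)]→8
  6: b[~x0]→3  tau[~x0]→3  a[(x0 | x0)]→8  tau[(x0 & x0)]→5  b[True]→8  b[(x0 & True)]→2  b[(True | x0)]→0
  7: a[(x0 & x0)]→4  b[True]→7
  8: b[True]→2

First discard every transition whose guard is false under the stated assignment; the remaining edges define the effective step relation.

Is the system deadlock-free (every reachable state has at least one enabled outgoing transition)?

Reach set: {0,1,2,3,8}
  0: tau→8  [1 exit(s)]
  1: ∅  [no exit]
  2: a→1  a→3  tau→1  [3 exit(s)]
  3: ∅  [no exit]
  8: b→2  [1 exit(s)]
Path to 1: tau·b·tau

Answer: DEADLOCK at state 1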